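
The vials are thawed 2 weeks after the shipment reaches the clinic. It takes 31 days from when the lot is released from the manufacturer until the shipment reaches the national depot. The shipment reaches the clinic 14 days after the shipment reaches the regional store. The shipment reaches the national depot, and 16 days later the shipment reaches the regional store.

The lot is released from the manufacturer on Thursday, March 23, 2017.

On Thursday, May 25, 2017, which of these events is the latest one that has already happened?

The lot is released from the manufacturer: Mar 23, 2017.
The shipment reaches the national depot: Mar 23, 2017 + 31 days = Apr 23, 2017.
The shipment reaches the regional store: Apr 23, 2017 + 16 days = May 9, 2017.
The shipment reaches the clinic: May 9, 2017 + 14 days = May 23, 2017.
The vials are thawed: May 23, 2017 + 2 weeks = Jun 6, 2017.
May 25, 2017 falls between when the shipment reaches the clinic (May 23, 2017) and when the vials are thawed (Jun 6, 2017).

The shipment reaches the clinic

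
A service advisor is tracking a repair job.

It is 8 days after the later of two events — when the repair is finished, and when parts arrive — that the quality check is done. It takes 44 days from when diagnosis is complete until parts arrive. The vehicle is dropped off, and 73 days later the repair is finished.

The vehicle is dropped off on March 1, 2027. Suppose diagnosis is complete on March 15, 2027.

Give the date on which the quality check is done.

May 21, 2027

The vehicle is dropped off: Mar 1, 2027.
The repair is finished: Mar 1, 2027 + 73 days = May 13, 2027.
Diagnosis is complete: Mar 15, 2027.
Parts arrive: Mar 15, 2027 + 44 days = Apr 28, 2027.
Both prerequisites met — the repair is finished (May 13, 2027), parts arrive (Apr 28, 2027); the later is May 13, 2027.
The quality check is done: May 13, 2027 + 8 days = May 21, 2027.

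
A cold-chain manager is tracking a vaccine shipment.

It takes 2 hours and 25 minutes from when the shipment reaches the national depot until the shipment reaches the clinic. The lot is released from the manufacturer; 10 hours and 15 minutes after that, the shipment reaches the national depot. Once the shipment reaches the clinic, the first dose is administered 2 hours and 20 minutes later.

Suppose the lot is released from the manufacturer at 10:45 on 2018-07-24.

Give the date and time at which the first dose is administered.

The lot is released from the manufacturer: 10:45 Jul 24, 2018.
The shipment reaches the national depot: 10:45 Jul 24, 2018 + 10h15m = 21:00 Jul 24, 2018.
The shipment reaches the clinic: 21:00 Jul 24, 2018 + 2h25m = 23:25 Jul 24, 2018.
The first dose is administered: 23:25 Jul 24, 2018 + 2h20m = 01:45 Jul 25, 2018.

01:45 on 2018-07-25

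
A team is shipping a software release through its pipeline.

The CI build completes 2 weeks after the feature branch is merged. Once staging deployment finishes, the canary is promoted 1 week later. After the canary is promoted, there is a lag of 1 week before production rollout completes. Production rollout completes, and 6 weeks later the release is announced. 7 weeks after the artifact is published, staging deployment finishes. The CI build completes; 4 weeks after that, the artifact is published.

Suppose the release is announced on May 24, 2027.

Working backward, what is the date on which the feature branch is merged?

The release is announced: May 24, 2027.
Production rollout completes: May 24, 2027 − 6 weeks = Apr 12, 2027.
The canary is promoted: Apr 12, 2027 − 1 week = Apr 5, 2027.
Staging deployment finishes: Apr 5, 2027 − 1 week = Mar 29, 2027.
The artifact is published: Mar 29, 2027 − 7 weeks = Feb 8, 2027.
The CI build completes: Feb 8, 2027 − 4 weeks = Jan 11, 2027.
The feature branch is merged: Jan 11, 2027 − 2 weeks = Dec 28, 2026.

December 28, 2026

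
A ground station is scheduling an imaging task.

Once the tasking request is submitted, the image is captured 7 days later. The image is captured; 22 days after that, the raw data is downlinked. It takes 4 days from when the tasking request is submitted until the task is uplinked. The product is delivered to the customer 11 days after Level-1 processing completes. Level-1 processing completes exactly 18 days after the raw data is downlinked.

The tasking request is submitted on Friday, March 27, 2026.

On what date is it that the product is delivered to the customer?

Sunday, May 24, 2026

The tasking request is submitted: Mar 27, 2026.
The image is captured: Mar 27, 2026 + 7 days = Apr 3, 2026.
The raw data is downlinked: Apr 3, 2026 + 22 days = Apr 25, 2026.
Level-1 processing completes: Apr 25, 2026 + 18 days = May 13, 2026.
The product is delivered to the customer: May 13, 2026 + 11 days = May 24, 2026.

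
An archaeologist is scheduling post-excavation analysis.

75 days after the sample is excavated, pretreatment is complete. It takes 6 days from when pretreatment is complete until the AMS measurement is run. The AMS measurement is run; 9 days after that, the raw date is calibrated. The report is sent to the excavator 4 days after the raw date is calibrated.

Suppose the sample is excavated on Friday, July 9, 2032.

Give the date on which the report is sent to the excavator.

The sample is excavated: Jul 9, 2032.
Pretreatment is complete: Jul 9, 2032 + 75 days = Sep 22, 2032.
The AMS measurement is run: Sep 22, 2032 + 6 days = Sep 28, 2032.
The raw date is calibrated: Sep 28, 2032 + 9 days = Oct 7, 2032.
The report is sent to the excavator: Oct 7, 2032 + 4 days = Oct 11, 2032.

Monday, October 11, 2032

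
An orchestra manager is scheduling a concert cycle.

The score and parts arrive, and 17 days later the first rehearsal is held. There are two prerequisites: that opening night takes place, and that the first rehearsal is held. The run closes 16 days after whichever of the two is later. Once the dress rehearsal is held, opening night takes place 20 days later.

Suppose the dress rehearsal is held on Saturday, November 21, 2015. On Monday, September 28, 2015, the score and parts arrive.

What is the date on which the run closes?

The dress rehearsal is held: Nov 21, 2015.
Opening night takes place: Nov 21, 2015 + 20 days = Dec 11, 2015.
The score and parts arrive: Sep 28, 2015.
The first rehearsal is held: Sep 28, 2015 + 17 days = Oct 15, 2015.
Both prerequisites met — opening night takes place (Dec 11, 2015), the first rehearsal is held (Oct 15, 2015); the later is Dec 11, 2015.
The run closes: Dec 11, 2015 + 16 days = Dec 27, 2015.

Sunday, December 27, 2015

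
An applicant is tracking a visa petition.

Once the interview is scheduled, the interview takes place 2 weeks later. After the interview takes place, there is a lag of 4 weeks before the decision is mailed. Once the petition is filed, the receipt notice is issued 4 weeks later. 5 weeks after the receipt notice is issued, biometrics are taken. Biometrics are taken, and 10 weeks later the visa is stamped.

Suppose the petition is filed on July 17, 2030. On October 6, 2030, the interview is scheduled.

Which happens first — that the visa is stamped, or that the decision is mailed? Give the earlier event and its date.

The decision is mailed — November 17, 2030

The petition is filed: Jul 17, 2030.
The receipt notice is issued: Jul 17, 2030 + 4 weeks = Aug 14, 2030.
Biometrics are taken: Aug 14, 2030 + 5 weeks = Sep 18, 2030.
The visa is stamped: Sep 18, 2030 + 10 weeks = Nov 27, 2030.
The interview is scheduled: Oct 6, 2030.
The interview takes place: Oct 6, 2030 + 2 weeks = Oct 20, 2030.
The decision is mailed: Oct 20, 2030 + 4 weeks = Nov 17, 2030.
Comparing: the visa is stamped on Nov 27, 2030 vs the decision is mailed on Nov 17, 2030. Earlier: the decision is mailed.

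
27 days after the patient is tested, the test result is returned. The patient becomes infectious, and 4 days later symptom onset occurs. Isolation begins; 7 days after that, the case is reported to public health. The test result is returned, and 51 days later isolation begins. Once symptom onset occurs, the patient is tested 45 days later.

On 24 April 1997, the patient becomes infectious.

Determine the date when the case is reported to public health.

5 September 1997

The patient becomes infectious: Apr 24, 1997.
Symptom onset occurs: Apr 24, 1997 + 4 days = Apr 28, 1997.
The patient is tested: Apr 28, 1997 + 45 days = Jun 12, 1997.
The test result is returned: Jun 12, 1997 + 27 days = Jul 9, 1997.
Isolation begins: Jul 9, 1997 + 51 days = Aug 29, 1997.
The case is reported to public health: Aug 29, 1997 + 7 days = Sep 5, 1997.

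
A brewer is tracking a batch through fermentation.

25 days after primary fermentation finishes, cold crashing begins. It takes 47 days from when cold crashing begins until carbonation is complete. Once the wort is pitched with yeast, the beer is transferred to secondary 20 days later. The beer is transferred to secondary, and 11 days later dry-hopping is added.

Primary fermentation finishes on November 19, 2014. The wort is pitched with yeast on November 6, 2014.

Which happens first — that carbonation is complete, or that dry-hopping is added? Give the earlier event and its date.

Dry-hopping is added — December 7, 2014

Primary fermentation finishes: Nov 19, 2014.
Cold crashing begins: Nov 19, 2014 + 25 days = Dec 14, 2014.
Carbonation is complete: Dec 14, 2014 + 47 days = Jan 30, 2015.
The wort is pitched with yeast: Nov 6, 2014.
The beer is transferred to secondary: Nov 6, 2014 + 20 days = Nov 26, 2014.
Dry-hopping is added: Nov 26, 2014 + 11 days = Dec 7, 2014.
Comparing: carbonation is complete on Jan 30, 2015 vs dry-hopping is added on Dec 7, 2014. Earlier: dry-hopping is added.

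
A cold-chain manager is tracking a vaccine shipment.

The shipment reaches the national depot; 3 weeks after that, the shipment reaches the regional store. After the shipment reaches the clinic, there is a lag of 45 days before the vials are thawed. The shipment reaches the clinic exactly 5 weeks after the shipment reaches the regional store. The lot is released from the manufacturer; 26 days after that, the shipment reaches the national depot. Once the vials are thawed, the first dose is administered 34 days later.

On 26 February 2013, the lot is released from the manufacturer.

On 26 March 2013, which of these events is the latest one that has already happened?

The shipment reaches the national depot

The lot is released from the manufacturer: Feb 26, 2013.
The shipment reaches the national depot: Feb 26, 2013 + 26 days = Mar 24, 2013.
The shipment reaches the regional store: Mar 24, 2013 + 3 weeks = Apr 14, 2013.
The shipment reaches the clinic: Apr 14, 2013 + 5 weeks = May 19, 2013.
The vials are thawed: May 19, 2013 + 45 days = Jul 3, 2013.
The first dose is administered: Jul 3, 2013 + 34 days = Aug 6, 2013.
Mar 26, 2013 falls between when the shipment reaches the national depot (Mar 24, 2013) and when the shipment reaches the regional store (Apr 14, 2013).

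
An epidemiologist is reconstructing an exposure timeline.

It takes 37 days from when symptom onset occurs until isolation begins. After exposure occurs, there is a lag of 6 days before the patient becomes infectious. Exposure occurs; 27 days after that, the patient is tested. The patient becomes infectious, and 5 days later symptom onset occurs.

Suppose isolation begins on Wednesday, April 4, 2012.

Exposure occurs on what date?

Thursday, February 16, 2012

Isolation begins: Apr 4, 2012.
Symptom onset occurs: Apr 4, 2012 − 37 days = Feb 27, 2012.
The patient becomes infectious: Feb 27, 2012 − 5 days = Feb 22, 2012.
Exposure occurs: Feb 22, 2012 − 6 days = Feb 16, 2012.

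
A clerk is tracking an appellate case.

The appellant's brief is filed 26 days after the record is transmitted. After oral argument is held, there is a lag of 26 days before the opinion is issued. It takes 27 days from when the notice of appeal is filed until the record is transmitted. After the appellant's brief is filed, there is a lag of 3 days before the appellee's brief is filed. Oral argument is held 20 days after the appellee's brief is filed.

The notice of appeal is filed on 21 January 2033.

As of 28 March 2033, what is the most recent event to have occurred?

The notice of appeal is filed: Jan 21, 2033.
The record is transmitted: Jan 21, 2033 + 27 days = Feb 17, 2033.
The appellant's brief is filed: Feb 17, 2033 + 26 days = Mar 15, 2033.
The appellee's brief is filed: Mar 15, 2033 + 3 days = Mar 18, 2033.
Oral argument is held: Mar 18, 2033 + 20 days = Apr 7, 2033.
The opinion is issued: Apr 7, 2033 + 26 days = May 3, 2033.
Mar 28, 2033 falls between when the appellee's brief is filed (Mar 18, 2033) and when oral argument is held (Apr 7, 2033).

The appellee's brief is filed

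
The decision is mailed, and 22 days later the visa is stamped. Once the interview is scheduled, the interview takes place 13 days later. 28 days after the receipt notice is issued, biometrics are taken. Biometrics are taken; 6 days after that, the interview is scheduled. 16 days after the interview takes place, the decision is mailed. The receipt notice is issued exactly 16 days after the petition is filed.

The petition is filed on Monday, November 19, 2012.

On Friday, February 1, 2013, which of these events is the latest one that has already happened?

The interview takes place

The petition is filed: Nov 19, 2012.
The receipt notice is issued: Nov 19, 2012 + 16 days = Dec 5, 2012.
Biometrics are taken: Dec 5, 2012 + 28 days = Jan 2, 2013.
The interview is scheduled: Jan 2, 2013 + 6 days = Jan 8, 2013.
The interview takes place: Jan 8, 2013 + 13 days = Jan 21, 2013.
The decision is mailed: Jan 21, 2013 + 16 days = Feb 6, 2013.
The visa is stamped: Feb 6, 2013 + 22 days = Feb 28, 2013.
Feb 1, 2013 falls between when the interview takes place (Jan 21, 2013) and when the decision is mailed (Feb 6, 2013).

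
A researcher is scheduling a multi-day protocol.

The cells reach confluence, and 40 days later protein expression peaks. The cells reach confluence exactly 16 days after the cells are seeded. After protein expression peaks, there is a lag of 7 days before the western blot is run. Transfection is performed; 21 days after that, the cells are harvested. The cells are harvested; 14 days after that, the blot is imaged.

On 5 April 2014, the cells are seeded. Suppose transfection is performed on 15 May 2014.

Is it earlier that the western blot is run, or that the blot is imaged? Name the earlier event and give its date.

The cells are seeded: Apr 5, 2014.
The cells reach confluence: Apr 5, 2014 + 16 days = Apr 21, 2014.
Protein expression peaks: Apr 21, 2014 + 40 days = May 31, 2014.
The western blot is run: May 31, 2014 + 7 days = Jun 7, 2014.
Transfection is performed: May 15, 2014.
The cells are harvested: May 15, 2014 + 21 days = Jun 5, 2014.
The blot is imaged: Jun 5, 2014 + 14 days = Jun 19, 2014.
Comparing: the western blot is run on Jun 7, 2014 vs the blot is imaged on Jun 19, 2014. Earlier: the western blot is run.

The western blot is run — 7 June 2014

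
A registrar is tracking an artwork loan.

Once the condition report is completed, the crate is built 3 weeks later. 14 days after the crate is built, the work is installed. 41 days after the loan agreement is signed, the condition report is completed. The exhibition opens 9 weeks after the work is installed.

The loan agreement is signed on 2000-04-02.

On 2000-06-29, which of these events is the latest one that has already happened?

The work is installed

The loan agreement is signed: Apr 2, 2000.
The condition report is completed: Apr 2, 2000 + 41 days = May 13, 2000.
The crate is built: May 13, 2000 + 3 weeks = Jun 3, 2000.
The work is installed: Jun 3, 2000 + 14 days = Jun 17, 2000.
The exhibition opens: Jun 17, 2000 + 9 weeks = Aug 19, 2000.
Jun 29, 2000 falls between when the work is installed (Jun 17, 2000) and when the exhibition opens (Aug 19, 2000).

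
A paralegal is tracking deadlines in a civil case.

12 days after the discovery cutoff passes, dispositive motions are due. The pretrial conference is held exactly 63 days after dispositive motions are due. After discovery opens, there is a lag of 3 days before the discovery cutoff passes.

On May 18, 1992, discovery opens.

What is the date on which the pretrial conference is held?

Discovery opens: May 18, 1992.
The discovery cutoff passes: May 18, 1992 + 3 days = May 21, 1992.
Dispositive motions are due: May 21, 1992 + 12 days = Jun 2, 1992.
The pretrial conference is held: Jun 2, 1992 + 63 days = Aug 4, 1992.

Aug 4, 1992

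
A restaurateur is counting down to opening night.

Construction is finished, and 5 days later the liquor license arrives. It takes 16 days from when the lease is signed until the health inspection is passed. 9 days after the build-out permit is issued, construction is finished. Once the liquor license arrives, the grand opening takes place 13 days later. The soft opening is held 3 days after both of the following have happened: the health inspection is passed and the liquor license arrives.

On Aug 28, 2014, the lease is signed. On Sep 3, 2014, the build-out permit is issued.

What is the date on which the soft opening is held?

The lease is signed: Aug 28, 2014.
The health inspection is passed: Aug 28, 2014 + 16 days = Sep 13, 2014.
The build-out permit is issued: Sep 3, 2014.
Construction is finished: Sep 3, 2014 + 9 days = Sep 12, 2014.
The liquor license arrives: Sep 12, 2014 + 5 days = Sep 17, 2014.
Both prerequisites met — the health inspection is passed (Sep 13, 2014), the liquor license arrives (Sep 17, 2014); the later is Sep 17, 2014.
The soft opening is held: Sep 17, 2014 + 3 days = Sep 20, 2014.

Sep 20, 2014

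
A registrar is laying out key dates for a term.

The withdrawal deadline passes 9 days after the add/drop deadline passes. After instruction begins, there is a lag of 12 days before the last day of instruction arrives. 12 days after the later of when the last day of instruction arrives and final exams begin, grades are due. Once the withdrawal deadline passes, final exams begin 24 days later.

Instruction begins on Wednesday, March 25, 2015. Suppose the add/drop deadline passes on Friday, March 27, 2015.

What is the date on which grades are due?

Instruction begins: Mar 25, 2015.
The last day of instruction arrives: Mar 25, 2015 + 12 days = Apr 6, 2015.
The add/drop deadline passes: Mar 27, 2015.
The withdrawal deadline passes: Mar 27, 2015 + 9 days = Apr 5, 2015.
Final exams begin: Apr 5, 2015 + 24 days = Apr 29, 2015.
Both prerequisites met — the last day of instruction arrives (Apr 6, 2015), final exams begin (Apr 29, 2015); the later is Apr 29, 2015.
Grades are due: Apr 29, 2015 + 12 days = May 11, 2015.

Monday, May 11, 2015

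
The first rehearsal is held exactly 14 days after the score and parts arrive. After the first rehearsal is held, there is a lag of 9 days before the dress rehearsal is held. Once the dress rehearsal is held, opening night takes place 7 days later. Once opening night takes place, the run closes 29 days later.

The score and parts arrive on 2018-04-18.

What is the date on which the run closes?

The score and parts arrive: Apr 18, 2018.
The first rehearsal is held: Apr 18, 2018 + 14 days = May 2, 2018.
The dress rehearsal is held: May 2, 2018 + 9 days = May 11, 2018.
Opening night takes place: May 11, 2018 + 7 days = May 18, 2018.
The run closes: May 18, 2018 + 29 days = Jun 16, 2018.

2018-06-16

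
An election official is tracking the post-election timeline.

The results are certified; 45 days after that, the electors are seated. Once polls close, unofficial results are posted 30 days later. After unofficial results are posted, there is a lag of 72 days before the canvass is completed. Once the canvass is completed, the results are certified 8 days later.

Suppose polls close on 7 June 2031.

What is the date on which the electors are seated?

9 November 2031

Polls close: Jun 7, 2031.
Unofficial results are posted: Jun 7, 2031 + 30 days = Jul 7, 2031.
The canvass is completed: Jul 7, 2031 + 72 days = Sep 17, 2031.
The results are certified: Sep 17, 2031 + 8 days = Sep 25, 2031.
The electors are seated: Sep 25, 2031 + 45 days = Nov 9, 2031.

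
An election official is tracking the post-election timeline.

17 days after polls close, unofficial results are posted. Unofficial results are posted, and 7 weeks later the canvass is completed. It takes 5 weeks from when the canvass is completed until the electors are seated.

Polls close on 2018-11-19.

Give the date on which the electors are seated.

2019-02-28

Polls close: Nov 19, 2018.
Unofficial results are posted: Nov 19, 2018 + 17 days = Dec 6, 2018.
The canvass is completed: Dec 6, 2018 + 7 weeks = Jan 24, 2019.
The electors are seated: Jan 24, 2019 + 5 weeks = Feb 28, 2019.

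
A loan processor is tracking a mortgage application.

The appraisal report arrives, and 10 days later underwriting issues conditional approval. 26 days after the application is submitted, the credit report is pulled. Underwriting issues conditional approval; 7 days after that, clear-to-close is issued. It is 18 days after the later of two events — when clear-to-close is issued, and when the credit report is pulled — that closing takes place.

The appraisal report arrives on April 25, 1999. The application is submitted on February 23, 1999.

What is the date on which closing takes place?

The appraisal report arrives: Apr 25, 1999.
Underwriting issues conditional approval: Apr 25, 1999 + 10 days = May 5, 1999.
Clear-to-close is issued: May 5, 1999 + 7 days = May 12, 1999.
The application is submitted: Feb 23, 1999.
The credit report is pulled: Feb 23, 1999 + 26 days = Mar 21, 1999.
Both prerequisites met — clear-to-close is issued (May 12, 1999), the credit report is pulled (Mar 21, 1999); the later is May 12, 1999.
Closing takes place: May 12, 1999 + 18 days = May 30, 1999.

May 30, 1999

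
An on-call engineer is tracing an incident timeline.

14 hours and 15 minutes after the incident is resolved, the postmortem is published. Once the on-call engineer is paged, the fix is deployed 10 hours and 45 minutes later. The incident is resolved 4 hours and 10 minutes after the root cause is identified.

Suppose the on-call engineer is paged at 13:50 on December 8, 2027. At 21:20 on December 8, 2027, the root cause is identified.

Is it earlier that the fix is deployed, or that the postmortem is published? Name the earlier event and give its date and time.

The on-call engineer is paged: 13:50 Dec 8, 2027.
The fix is deployed: 13:50 Dec 8, 2027 + 10h45m = 00:35 Dec 9, 2027.
The root cause is identified: 21:20 Dec 8, 2027.
The incident is resolved: 21:20 Dec 8, 2027 + 4h10m = 01:30 Dec 9, 2027.
The postmortem is published: 01:30 Dec 9, 2027 + 14h15m = 15:45 Dec 9, 2027.
Comparing: the fix is deployed at 00:35 Dec 9, 2027 vs the postmortem is published at 15:45 Dec 9, 2027. Earlier: the fix is deployed.

The fix is deployed — 00:35 on December 9, 2027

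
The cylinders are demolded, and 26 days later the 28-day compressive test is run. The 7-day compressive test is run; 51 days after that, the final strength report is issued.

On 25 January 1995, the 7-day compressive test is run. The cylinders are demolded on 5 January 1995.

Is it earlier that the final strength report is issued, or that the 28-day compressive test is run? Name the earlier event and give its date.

The 7-day compressive test is run: Jan 25, 1995.
The final strength report is issued: Jan 25, 1995 + 51 days = Mar 17, 1995.
The cylinders are demolded: Jan 5, 1995.
The 28-day compressive test is run: Jan 5, 1995 + 26 days = Jan 31, 1995.
Comparing: the final strength report is issued on Mar 17, 1995 vs the 28-day compressive test is run on Jan 31, 1995. Earlier: the 28-day compressive test is run.

The 28-day compressive test is run — 31 January 1995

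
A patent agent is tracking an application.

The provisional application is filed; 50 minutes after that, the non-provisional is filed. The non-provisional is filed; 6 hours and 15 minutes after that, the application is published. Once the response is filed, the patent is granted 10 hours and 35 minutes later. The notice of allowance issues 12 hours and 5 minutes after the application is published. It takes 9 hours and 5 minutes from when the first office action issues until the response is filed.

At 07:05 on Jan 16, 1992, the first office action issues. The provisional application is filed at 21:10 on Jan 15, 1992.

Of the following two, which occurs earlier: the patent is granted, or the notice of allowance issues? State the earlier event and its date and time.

The notice of allowance issues — 16:20 on Jan 16, 1992

The first office action issues: 07:05 Jan 16, 1992.
The response is filed: 07:05 Jan 16, 1992 + 9h05m = 16:10 Jan 16, 1992.
The patent is granted: 16:10 Jan 16, 1992 + 10h35m = 02:45 Jan 17, 1992.
The provisional application is filed: 21:10 Jan 15, 1992.
The non-provisional is filed: 21:10 Jan 15, 1992 + 50m = 22:00 Jan 15, 1992.
The application is published: 22:00 Jan 15, 1992 + 6h15m = 04:15 Jan 16, 1992.
The notice of allowance issues: 04:15 Jan 16, 1992 + 12h05m = 16:20 Jan 16, 1992.
Comparing: the patent is granted at 02:45 Jan 17, 1992 vs the notice of allowance issues at 16:20 Jan 16, 1992. Earlier: the notice of allowance issues.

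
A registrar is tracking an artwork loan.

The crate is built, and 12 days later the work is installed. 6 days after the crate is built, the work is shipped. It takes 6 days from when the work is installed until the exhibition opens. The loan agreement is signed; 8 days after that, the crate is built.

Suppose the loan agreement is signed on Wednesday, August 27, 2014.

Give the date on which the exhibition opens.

The loan agreement is signed: Aug 27, 2014.
The crate is built: Aug 27, 2014 + 8 days = Sep 4, 2014.
The work is installed: Sep 4, 2014 + 12 days = Sep 16, 2014.
The exhibition opens: Sep 16, 2014 + 6 days = Sep 22, 2014.

Monday, September 22, 2014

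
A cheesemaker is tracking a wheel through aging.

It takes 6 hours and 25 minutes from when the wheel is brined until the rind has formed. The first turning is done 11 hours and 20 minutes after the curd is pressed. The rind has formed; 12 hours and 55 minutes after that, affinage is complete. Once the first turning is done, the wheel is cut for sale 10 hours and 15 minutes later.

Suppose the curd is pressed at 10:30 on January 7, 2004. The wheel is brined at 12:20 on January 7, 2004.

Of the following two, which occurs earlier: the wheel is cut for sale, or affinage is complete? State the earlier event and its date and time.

The curd is pressed: 10:30 Jan 7, 2004.
The first turning is done: 10:30 Jan 7, 2004 + 11h20m = 21:50 Jan 7, 2004.
The wheel is cut for sale: 21:50 Jan 7, 2004 + 10h15m = 08:05 Jan 8, 2004.
The wheel is brined: 12:20 Jan 7, 2004.
The rind has formed: 12:20 Jan 7, 2004 + 6h25m = 18:45 Jan 7, 2004.
Affinage is complete: 18:45 Jan 7, 2004 + 12h55m = 07:40 Jan 8, 2004.
Comparing: the wheel is cut for sale at 08:05 Jan 8, 2004 vs affinage is complete at 07:40 Jan 8, 2004. Earlier: affinage is complete.

Affinage is complete — 07:40 on January 8, 2004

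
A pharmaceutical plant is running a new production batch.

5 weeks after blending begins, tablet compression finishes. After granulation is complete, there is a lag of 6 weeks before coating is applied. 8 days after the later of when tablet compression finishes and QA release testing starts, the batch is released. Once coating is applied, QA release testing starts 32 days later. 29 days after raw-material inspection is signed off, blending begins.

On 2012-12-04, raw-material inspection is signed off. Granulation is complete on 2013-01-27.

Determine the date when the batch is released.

Raw-material inspection is signed off: Dec 4, 2012.
Blending begins: Dec 4, 2012 + 29 days = Jan 2, 2013.
Tablet compression finishes: Jan 2, 2013 + 5 weeks = Feb 6, 2013.
Granulation is complete: Jan 27, 2013.
Coating is applied: Jan 27, 2013 + 6 weeks = Mar 10, 2013.
QA release testing starts: Mar 10, 2013 + 32 days = Apr 11, 2013.
Both prerequisites met — tablet compression finishes (Feb 6, 2013), QA release testing starts (Apr 11, 2013); the later is Apr 11, 2013.
The batch is released: Apr 11, 2013 + 8 days = Apr 19, 2013.

2013-04-19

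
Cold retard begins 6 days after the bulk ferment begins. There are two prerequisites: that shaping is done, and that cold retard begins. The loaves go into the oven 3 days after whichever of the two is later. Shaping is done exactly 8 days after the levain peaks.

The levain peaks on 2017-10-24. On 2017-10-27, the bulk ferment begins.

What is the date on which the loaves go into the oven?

2017-11-05

The levain peaks: Oct 24, 2017.
Shaping is done: Oct 24, 2017 + 8 days = Nov 1, 2017.
The bulk ferment begins: Oct 27, 2017.
Cold retard begins: Oct 27, 2017 + 6 days = Nov 2, 2017.
Both prerequisites met — shaping is done (Nov 1, 2017), cold retard begins (Nov 2, 2017); the later is Nov 2, 2017.
The loaves go into the oven: Nov 2, 2017 + 3 days = Nov 5, 2017.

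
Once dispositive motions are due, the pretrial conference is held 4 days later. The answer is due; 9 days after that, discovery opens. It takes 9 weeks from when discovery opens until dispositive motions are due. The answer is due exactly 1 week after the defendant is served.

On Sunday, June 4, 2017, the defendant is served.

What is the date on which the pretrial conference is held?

The defendant is served: Jun 4, 2017.
The answer is due: Jun 4, 2017 + 1 week = Jun 11, 2017.
Discovery opens: Jun 11, 2017 + 9 days = Jun 20, 2017.
Dispositive motions are due: Jun 20, 2017 + 9 weeks = Aug 22, 2017.
The pretrial conference is held: Aug 22, 2017 + 4 days = Aug 26, 2017.

Saturday, August 26, 2017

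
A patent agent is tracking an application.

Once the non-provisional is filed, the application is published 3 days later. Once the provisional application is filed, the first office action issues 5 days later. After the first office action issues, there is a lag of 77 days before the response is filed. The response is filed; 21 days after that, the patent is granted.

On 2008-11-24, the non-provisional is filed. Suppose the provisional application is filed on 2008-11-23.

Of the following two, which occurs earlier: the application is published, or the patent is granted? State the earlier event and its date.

The non-provisional is filed: Nov 24, 2008.
The application is published: Nov 24, 2008 + 3 days = Nov 27, 2008.
The provisional application is filed: Nov 23, 2008.
The first office action issues: Nov 23, 2008 + 5 days = Nov 28, 2008.
The response is filed: Nov 28, 2008 + 77 days = Feb 13, 2009.
The patent is granted: Feb 13, 2009 + 21 days = Mar 6, 2009.
Comparing: the application is published on Nov 27, 2008 vs the patent is granted on Mar 6, 2009. Earlier: the application is published.

The application is published — 2008-11-27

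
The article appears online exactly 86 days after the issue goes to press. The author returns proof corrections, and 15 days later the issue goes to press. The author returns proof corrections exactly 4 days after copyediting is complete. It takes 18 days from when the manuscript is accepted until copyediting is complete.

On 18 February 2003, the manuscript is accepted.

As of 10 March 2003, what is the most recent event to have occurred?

Copyediting is complete

The manuscript is accepted: Feb 18, 2003.
Copyediting is complete: Feb 18, 2003 + 18 days = Mar 8, 2003.
The author returns proof corrections: Mar 8, 2003 + 4 days = Mar 12, 2003.
The issue goes to press: Mar 12, 2003 + 15 days = Mar 27, 2003.
The article appears online: Mar 27, 2003 + 86 days = Jun 21, 2003.
Mar 10, 2003 falls between when copyediting is complete (Mar 8, 2003) and when the author returns proof corrections (Mar 12, 2003).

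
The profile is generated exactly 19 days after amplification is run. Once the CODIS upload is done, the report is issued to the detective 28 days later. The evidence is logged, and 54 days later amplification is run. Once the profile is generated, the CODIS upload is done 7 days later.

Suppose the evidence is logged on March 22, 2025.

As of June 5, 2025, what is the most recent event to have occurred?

The evidence is logged: Mar 22, 2025.
Amplification is run: Mar 22, 2025 + 54 days = May 15, 2025.
The profile is generated: May 15, 2025 + 19 days = Jun 3, 2025.
The CODIS upload is done: Jun 3, 2025 + 7 days = Jun 10, 2025.
The report is issued to the detective: Jun 10, 2025 + 28 days = Jul 8, 2025.
Jun 5, 2025 falls between when the profile is generated (Jun 3, 2025) and when the CODIS upload is done (Jun 10, 2025).

The profile is generated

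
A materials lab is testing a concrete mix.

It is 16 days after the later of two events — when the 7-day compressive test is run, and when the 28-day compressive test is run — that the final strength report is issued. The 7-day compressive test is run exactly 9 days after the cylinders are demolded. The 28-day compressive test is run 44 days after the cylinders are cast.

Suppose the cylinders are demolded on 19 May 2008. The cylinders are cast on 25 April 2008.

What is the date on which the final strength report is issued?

The cylinders are demolded: May 19, 2008.
The 7-day compressive test is run: May 19, 2008 + 9 days = May 28, 2008.
The cylinders are cast: Apr 25, 2008.
The 28-day compressive test is run: Apr 25, 2008 + 44 days = Jun 8, 2008.
Both prerequisites met — the 7-day compressive test is run (May 28, 2008), the 28-day compressive test is run (Jun 8, 2008); the later is Jun 8, 2008.
The final strength report is issued: Jun 8, 2008 + 16 days = Jun 24, 2008.

24 June 2008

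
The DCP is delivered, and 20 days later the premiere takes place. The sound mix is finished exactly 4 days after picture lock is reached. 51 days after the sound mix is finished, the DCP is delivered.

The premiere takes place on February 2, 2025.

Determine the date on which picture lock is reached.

The premiere takes place: Feb 2, 2025.
The DCP is delivered: Feb 2, 2025 − 20 days = Jan 13, 2025.
The sound mix is finished: Jan 13, 2025 − 51 days = Nov 23, 2024.
Picture lock is reached: Nov 23, 2024 − 4 days = Nov 19, 2024.

November 19, 2024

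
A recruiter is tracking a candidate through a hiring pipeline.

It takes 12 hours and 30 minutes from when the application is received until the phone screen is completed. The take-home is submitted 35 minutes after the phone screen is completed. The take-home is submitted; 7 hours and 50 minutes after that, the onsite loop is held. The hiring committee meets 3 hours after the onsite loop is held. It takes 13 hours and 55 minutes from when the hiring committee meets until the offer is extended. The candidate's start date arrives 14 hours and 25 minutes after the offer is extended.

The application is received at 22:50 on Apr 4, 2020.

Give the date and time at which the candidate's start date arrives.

The application is received: 22:50 Apr 4, 2020.
The phone screen is completed: 22:50 Apr 4, 2020 + 12h30m = 11:20 Apr 5, 2020.
The take-home is submitted: 11:20 Apr 5, 2020 + 35m = 11:55 Apr 5, 2020.
The onsite loop is held: 11:55 Apr 5, 2020 + 7h50m = 19:45 Apr 5, 2020.
The hiring committee meets: 19:45 Apr 5, 2020 + 3h = 22:45 Apr 5, 2020.
The offer is extended: 22:45 Apr 5, 2020 + 13h55m = 12:40 Apr 6, 2020.
The candidate's start date arrives: 12:40 Apr 6, 2020 + 14h25m = 03:05 Apr 7, 2020.

03:05 on Apr 7, 2020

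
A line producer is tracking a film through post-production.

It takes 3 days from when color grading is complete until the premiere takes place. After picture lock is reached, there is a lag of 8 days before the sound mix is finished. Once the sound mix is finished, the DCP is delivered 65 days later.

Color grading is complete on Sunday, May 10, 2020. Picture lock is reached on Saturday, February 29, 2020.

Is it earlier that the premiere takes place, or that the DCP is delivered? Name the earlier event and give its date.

Color grading is complete: May 10, 2020.
The premiere takes place: May 10, 2020 + 3 days = May 13, 2020.
Picture lock is reached: Feb 29, 2020.
The sound mix is finished: Feb 29, 2020 + 8 days = Mar 8, 2020.
The DCP is delivered: Mar 8, 2020 + 65 days = May 12, 2020.
Comparing: the premiere takes place on May 13, 2020 vs the DCP is delivered on May 12, 2020. Earlier: the DCP is delivered.

The DCP is delivered — Tuesday, May 12, 2020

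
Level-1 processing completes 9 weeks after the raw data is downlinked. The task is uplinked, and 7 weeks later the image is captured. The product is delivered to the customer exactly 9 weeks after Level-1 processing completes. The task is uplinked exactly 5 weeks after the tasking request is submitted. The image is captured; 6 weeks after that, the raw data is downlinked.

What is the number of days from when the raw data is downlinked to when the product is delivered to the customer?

Causal path: the raw data is downlinked → Level-1 processing completes → the product is delivered to the customer.
Total delay along the path: 9 + 9 weeks = 18 weeks = 126 days.

126 days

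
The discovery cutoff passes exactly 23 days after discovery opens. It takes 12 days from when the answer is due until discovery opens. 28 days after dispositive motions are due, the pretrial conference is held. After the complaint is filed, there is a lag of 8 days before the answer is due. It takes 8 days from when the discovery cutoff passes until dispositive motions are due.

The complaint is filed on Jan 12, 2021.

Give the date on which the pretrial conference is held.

The complaint is filed: Jan 12, 2021.
The answer is due: Jan 12, 2021 + 8 days = Jan 20, 2021.
Discovery opens: Jan 20, 2021 + 12 days = Feb 1, 2021.
The discovery cutoff passes: Feb 1, 2021 + 23 days = Feb 24, 2021.
Dispositive motions are due: Feb 24, 2021 + 8 days = Mar 4, 2021.
The pretrial conference is held: Mar 4, 2021 + 28 days = Apr 1, 2021.

Apr 1, 2021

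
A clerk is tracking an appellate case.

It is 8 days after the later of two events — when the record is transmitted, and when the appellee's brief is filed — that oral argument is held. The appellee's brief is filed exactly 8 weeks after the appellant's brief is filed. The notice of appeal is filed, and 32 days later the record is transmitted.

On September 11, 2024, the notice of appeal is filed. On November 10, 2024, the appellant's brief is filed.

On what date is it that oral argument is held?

January 13, 2025

The notice of appeal is filed: Sep 11, 2024.
The record is transmitted: Sep 11, 2024 + 32 days = Oct 13, 2024.
The appellant's brief is filed: Nov 10, 2024.
The appellee's brief is filed: Nov 10, 2024 + 8 weeks = Jan 5, 2025.
Both prerequisites met — the record is transmitted (Oct 13, 2024), the appellee's brief is filed (Jan 5, 2025); the later is Jan 5, 2025.
Oral argument is held: Jan 5, 2025 + 8 days = Jan 13, 2025.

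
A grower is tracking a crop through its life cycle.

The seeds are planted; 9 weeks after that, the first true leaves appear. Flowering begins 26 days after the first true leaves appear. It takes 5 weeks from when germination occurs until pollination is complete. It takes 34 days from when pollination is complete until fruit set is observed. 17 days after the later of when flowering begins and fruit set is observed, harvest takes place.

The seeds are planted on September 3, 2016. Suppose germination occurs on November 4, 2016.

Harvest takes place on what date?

January 29, 2017

The seeds are planted: Sep 3, 2016.
The first true leaves appear: Sep 3, 2016 + 9 weeks = Nov 5, 2016.
Flowering begins: Nov 5, 2016 + 26 days = Dec 1, 2016.
Germination occurs: Nov 4, 2016.
Pollination is complete: Nov 4, 2016 + 5 weeks = Dec 9, 2016.
Fruit set is observed: Dec 9, 2016 + 34 days = Jan 12, 2017.
Both prerequisites met — flowering begins (Dec 1, 2016), fruit set is observed (Jan 12, 2017); the later is Jan 12, 2017.
Harvest takes place: Jan 12, 2017 + 17 days = Jan 29, 2017.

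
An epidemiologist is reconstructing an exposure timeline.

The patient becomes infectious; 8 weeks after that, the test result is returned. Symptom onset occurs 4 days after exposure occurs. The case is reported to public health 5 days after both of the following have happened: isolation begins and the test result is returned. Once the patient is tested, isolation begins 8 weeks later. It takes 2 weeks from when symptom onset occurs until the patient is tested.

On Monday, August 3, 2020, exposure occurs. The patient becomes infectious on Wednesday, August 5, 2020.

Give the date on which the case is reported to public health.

Exposure occurs: Aug 3, 2020.
Symptom onset occurs: Aug 3, 2020 + 4 days = Aug 7, 2020.
The patient is tested: Aug 7, 2020 + 2 weeks = Aug 21, 2020.
Isolation begins: Aug 21, 2020 + 8 weeks = Oct 16, 2020.
The patient becomes infectious: Aug 5, 2020.
The test result is returned: Aug 5, 2020 + 8 weeks = Sep 30, 2020.
Both prerequisites met — isolation begins (Oct 16, 2020), the test result is returned (Sep 30, 2020); the later is Oct 16, 2020.
The case is reported to public health: Oct 16, 2020 + 5 days = Oct 21, 2020.

Wednesday, October 21, 2020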